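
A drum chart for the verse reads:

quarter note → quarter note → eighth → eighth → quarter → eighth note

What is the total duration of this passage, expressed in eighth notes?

Working in eighth notes: quarter note = 2; quarter note = 2; eighth = 1; eighth = 1; quarter = 2; eighth note = 1.
Adding: 2 + 2 + 1 + 1 + 2 + 1 = 9 eighth notes.

9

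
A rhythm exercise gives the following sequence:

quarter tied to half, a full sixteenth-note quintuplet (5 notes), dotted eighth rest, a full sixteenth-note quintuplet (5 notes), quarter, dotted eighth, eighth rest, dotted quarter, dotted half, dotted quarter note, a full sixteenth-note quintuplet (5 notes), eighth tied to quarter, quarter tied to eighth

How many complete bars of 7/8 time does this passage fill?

5

One bar of 7/8 = 14 sixteenth notes.
Express everything in sixteenth notes: quarter tied to half (quarter + half) = 12; a full sixteenth-note quintuplet (5 notes) (five quintuplet sixteenths span one quarter) = 4; dotted eighth rest = 3; a full sixteenth-note quintuplet (5 notes) (five quintuplet sixteenths span one quarter) = 4; quarter = 4; dotted eighth = 3; eighth rest = 2; dotted quarter = 6; dotted half = 12; dotted quarter note = 6; a full sixteenth-note quintuplet (5 notes) (five quintuplet sixteenths span one quarter) = 4; eighth tied to quarter (eighth + quarter) = 6; quarter tied to eighth (quarter + eighth) = 6.
Adding: 12 + 4 + 3 + 4 + 4 + 3 + 2 + 6 + 12 + 6 + 4 + 6 + 6 = 72.
72 ÷ 14 = 5 complete bars with 2 left over.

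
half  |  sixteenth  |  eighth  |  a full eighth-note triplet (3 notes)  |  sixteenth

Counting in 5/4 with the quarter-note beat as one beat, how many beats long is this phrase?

4

One quarter-note beat = 4 sixteenth notes.
In sixteenth notes: half = 8; sixteenth = 1; eighth = 2; a full eighth-note triplet (3 notes) (three triplet eighths span one quarter) = 4; sixteenth = 1.
Sum: 8 + 1 + 2 + 4 + 1 = 16.
16 ÷ 4 = 4 beats.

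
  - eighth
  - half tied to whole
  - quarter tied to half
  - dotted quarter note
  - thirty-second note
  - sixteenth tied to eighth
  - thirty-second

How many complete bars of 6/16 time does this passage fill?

One bar of 6/16 = 12 thirty-second notes.
Each duration in thirty-second notes: eighth = 4; half tied to whole (half + whole) = 48; quarter tied to half (quarter + half) = 24; dotted quarter note = 12; thirty-second note = 1; sixteenth tied to eighth (sixteenth + eighth) = 6; thirty-second = 1.
Sum: 4 + 48 + 24 + 12 + 1 + 6 + 1 = 96.
96 ÷ 12 = 8 complete bars with 0 left over.

8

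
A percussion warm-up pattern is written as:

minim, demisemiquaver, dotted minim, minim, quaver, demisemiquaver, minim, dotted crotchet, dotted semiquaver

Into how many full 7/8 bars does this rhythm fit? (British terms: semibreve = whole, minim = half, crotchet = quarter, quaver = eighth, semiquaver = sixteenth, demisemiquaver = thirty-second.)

3

One bar of 7/8 = 28 thirty-second notes.
Each duration in thirty-second notes: minim = 16; demisemiquaver = 1; dotted minim = 24; minim = 16; quaver = 4; demisemiquaver = 1; minim = 16; dotted crotchet = 12; dotted semiquaver = 3.
Altogether 16 + 1 + 24 + 16 + 4 + 1 + 16 + 12 + 3 = 93.
93 ÷ 28 = 3 complete bars with 9 left over.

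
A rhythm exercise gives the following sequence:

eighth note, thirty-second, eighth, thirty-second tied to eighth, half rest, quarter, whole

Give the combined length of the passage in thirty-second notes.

In thirty-second notes: eighth note = 4; thirty-second = 1; eighth = 4; thirty-second tied to eighth (thirty-second + eighth) = 5; half rest = 16; quarter = 8; whole = 32.
Adding: 4 + 1 + 4 + 5 + 16 + 8 + 32 = 70 thirty-second notes.

70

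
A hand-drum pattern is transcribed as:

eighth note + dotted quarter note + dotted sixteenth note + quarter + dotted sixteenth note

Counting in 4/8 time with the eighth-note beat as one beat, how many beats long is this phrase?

One eighth-note beat = 4 thirty-second notes.
Each duration in thirty-second notes: eighth note = 4; dotted quarter note = 12; dotted sixteenth note = 3; quarter = 8; dotted sixteenth note = 3.
Sum: 4 + 12 + 3 + 8 + 3 = 30.
30 ÷ 4 = 7.5 beats.

7.5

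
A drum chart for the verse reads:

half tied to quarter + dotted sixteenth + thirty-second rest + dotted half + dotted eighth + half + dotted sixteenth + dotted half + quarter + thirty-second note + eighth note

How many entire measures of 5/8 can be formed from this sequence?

One bar of 5/8 = 20 thirty-second notes.
Convert each value to thirty-second notes: half tied to quarter (half + quarter) = 24; dotted sixteenth = 3; thirty-second rest = 1; dotted half = 24; dotted eighth = 6; half = 16; dotted sixteenth = 3; dotted half = 24; quarter = 8; thirty-second note = 1; eighth note = 4.
Total: 24 + 3 + 1 + 24 + 6 + 16 + 3 + 24 + 8 + 1 + 4 = 114.
114 ÷ 20 = 5 complete bars with 14 left over.

5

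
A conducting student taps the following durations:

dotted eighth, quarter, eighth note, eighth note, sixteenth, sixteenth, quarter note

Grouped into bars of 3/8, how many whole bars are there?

One bar of 3/8 = 6 sixteenth notes.
In sixteenth notes: dotted eighth = 3; quarter = 4; eighth note = 2; eighth note = 2; sixteenth = 1; sixteenth = 1; quarter note = 4.
Sum: 3 + 4 + 2 + 2 + 1 + 1 + 4 = 17.
17 ÷ 6 = 2 complete bars with 5 left over.

2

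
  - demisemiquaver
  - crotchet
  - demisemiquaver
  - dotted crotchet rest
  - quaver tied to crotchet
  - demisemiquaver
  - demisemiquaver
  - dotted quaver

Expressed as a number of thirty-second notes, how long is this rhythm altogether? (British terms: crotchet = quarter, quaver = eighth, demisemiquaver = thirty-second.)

Convert each value to thirty-second notes: demisemiquaver = 1; crotchet = 8; demisemiquaver = 1; dotted crotchet rest = 12; quaver tied to crotchet (quaver + crotchet) = 12; demisemiquaver = 1; demisemiquaver = 1; dotted quaver = 6.
Sum: 1 + 8 + 1 + 12 + 12 + 1 + 1 + 6 = 42 thirty-second notes.

42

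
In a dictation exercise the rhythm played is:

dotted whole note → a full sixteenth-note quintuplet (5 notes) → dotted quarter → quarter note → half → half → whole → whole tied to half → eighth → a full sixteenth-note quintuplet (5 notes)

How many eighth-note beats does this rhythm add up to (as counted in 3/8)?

One eighth-note beat = 2 sixteenth notes.
Express everything in sixteenth notes: dotted whole note = 24; a full sixteenth-note quintuplet (5 notes) (five quintuplet sixteenths span one quarter) = 4; dotted quarter = 6; quarter note = 4; half = 8; half = 8; whole = 16; whole tied to half (whole + half) = 24; eighth = 2; a full sixteenth-note quintuplet (5 notes) (five quintuplet sixteenths span one quarter) = 4.
Altogether 24 + 4 + 6 + 4 + 8 + 8 + 16 + 24 + 2 + 4 = 100.
100 ÷ 2 = 50 beats.

50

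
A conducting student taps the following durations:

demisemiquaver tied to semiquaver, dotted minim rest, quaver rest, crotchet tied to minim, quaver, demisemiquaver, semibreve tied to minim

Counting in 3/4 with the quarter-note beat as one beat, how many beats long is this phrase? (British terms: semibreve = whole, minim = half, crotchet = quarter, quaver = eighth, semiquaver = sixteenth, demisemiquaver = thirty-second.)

One quarter-note beat = 8 thirty-second notes.
In thirty-second notes: demisemiquaver tied to semiquaver (demisemiquaver + semiquaver) = 3; dotted minim rest = 24; quaver rest = 4; crotchet tied to minim (crotchet + minim) = 24; quaver = 4; demisemiquaver = 1; semibreve tied to minim (semibreve + minim) = 48.
Sum: 3 + 24 + 4 + 24 + 4 + 1 + 48 = 108.
108 ÷ 8 = 13.5 beats.

13.5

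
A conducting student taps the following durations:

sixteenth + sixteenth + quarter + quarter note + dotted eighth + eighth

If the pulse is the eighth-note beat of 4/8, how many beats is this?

One eighth-note beat = 2 sixteenth notes.
In sixteenth notes: sixteenth = 1; sixteenth = 1; quarter = 4; quarter note = 4; dotted eighth = 3; eighth = 2.
Total: 1 + 1 + 4 + 4 + 3 + 2 = 15.
15 ÷ 2 = 7.5 beats.

7.5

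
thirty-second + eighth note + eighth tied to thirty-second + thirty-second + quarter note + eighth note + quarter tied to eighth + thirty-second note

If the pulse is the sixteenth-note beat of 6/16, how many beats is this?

18

One sixteenth-note beat = 2 thirty-second notes.
In thirty-second notes: thirty-second = 1; eighth note = 4; eighth tied to thirty-second (eighth + thirty-second) = 5; thirty-second = 1; quarter note = 8; eighth note = 4; quarter tied to eighth (quarter + eighth) = 12; thirty-second note = 1.
Sum: 1 + 4 + 5 + 1 + 8 + 4 + 12 + 1 = 36.
36 ÷ 2 = 18 beats.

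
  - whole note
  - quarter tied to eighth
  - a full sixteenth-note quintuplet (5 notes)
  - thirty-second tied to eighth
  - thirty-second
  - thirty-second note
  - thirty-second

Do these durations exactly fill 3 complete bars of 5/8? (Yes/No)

One bar of 5/8 = 20 thirty-second notes, so 3 bars = 60.
In thirty-second notes: whole note = 32; quarter tied to eighth (quarter + eighth) = 12; a full sixteenth-note quintuplet (5 notes) (five quintuplet sixteenths span one quarter) = 8; thirty-second tied to eighth (thirty-second + eighth) = 5; thirty-second = 1; thirty-second note = 1; thirty-second = 1.
Altogether 32 + 12 + 8 + 5 + 1 + 1 + 1 = 60.
60 equals 60, so the answer is Yes.

Yes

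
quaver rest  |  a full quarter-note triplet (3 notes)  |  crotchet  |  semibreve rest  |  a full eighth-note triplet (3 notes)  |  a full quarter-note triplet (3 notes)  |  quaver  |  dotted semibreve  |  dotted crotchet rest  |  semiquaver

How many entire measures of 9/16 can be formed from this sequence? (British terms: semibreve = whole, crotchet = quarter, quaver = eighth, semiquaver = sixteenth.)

One bar of 9/16 = 9 sixteenth notes.
Express everything in sixteenth notes: quaver rest = 2; a full quarter-note triplet (3 notes) (three triplet quarters span one half) = 8; crotchet = 4; semibreve rest = 16; a full eighth-note triplet (3 notes) (three triplet eighths span one quarter) = 4; a full quarter-note triplet (3 notes) (three triplet quarters span one half) = 8; quaver = 2; dotted semibreve = 24; dotted crotchet rest = 6; semiquaver = 1.
Altogether 2 + 8 + 4 + 16 + 4 + 8 + 2 + 24 + 6 + 1 = 75.
75 ÷ 9 = 8 complete bars with 3 left over.

8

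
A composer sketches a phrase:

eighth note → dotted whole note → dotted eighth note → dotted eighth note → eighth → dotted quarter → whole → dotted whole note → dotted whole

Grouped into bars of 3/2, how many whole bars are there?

One bar of 3/2 = 24 sixteenth notes.
In sixteenth notes: eighth note = 2; dotted whole note = 24; dotted eighth note = 3; dotted eighth note = 3; eighth = 2; dotted quarter = 6; whole = 16; dotted whole note = 24; dotted whole = 24.
Adding: 2 + 24 + 3 + 3 + 2 + 6 + 16 + 24 + 24 = 104.
104 ÷ 24 = 4 complete bars with 8 left over.

4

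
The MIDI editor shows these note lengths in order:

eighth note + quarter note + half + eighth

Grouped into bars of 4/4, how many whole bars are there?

1

One bar of 4/4 = 8 eighth notes.
Express everything in eighth notes: eighth note = 1; quarter note = 2; half = 4; eighth = 1.
Total: 1 + 2 + 4 + 1 = 8.
8 ÷ 8 = 1 complete bar with 0 left over.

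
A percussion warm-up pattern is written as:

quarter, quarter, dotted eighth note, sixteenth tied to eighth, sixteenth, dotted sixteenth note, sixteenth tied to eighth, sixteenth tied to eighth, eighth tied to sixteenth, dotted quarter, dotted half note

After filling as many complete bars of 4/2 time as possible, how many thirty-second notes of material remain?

One bar of 4/2 = 64 thirty-second notes.
In thirty-second notes: quarter = 8; quarter = 8; dotted eighth note = 6; sixteenth tied to eighth (sixteenth + eighth) = 6; sixteenth = 2; dotted sixteenth note = 3; sixteenth tied to eighth (sixteenth + eighth) = 6; sixteenth tied to eighth (sixteenth + eighth) = 6; eighth tied to sixteenth (eighth + sixteenth) = 6; dotted quarter = 12; dotted half note = 24.
Altogether 8 + 8 + 6 + 6 + 2 + 3 + 6 + 6 + 6 + 12 + 24 = 87.
87 ÷ 64 = 1 complete bar with 23 thirty-second notes remaining.

23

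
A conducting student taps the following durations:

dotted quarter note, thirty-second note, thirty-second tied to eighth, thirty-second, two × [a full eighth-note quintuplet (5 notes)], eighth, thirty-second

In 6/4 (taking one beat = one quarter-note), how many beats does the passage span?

7

One quarter-note beat = 8 thirty-second notes.
In thirty-second notes: dotted quarter note = 12; thirty-second note = 1; thirty-second tied to eighth (thirty-second + eighth) = 5; thirty-second = 1; a full eighth-note quintuplet (5 notes) (five quintuplet eighths span one half) = 16; a full eighth-note quintuplet (5 notes) (five quintuplet eighths span one half) = 16; eighth = 4; thirty-second = 1.
Adding: 12 + 1 + 5 + 1 + 16 + 16 + 4 + 1 = 56.
56 ÷ 8 = 7 beats.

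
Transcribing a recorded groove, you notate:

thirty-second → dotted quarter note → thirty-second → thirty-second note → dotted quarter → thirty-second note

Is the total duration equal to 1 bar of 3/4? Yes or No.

No

One bar of 3/4 = 24 thirty-second notes.
Express everything in thirty-second notes: thirty-second = 1; dotted quarter note = 12; thirty-second = 1; thirty-second note = 1; dotted quarter = 12; thirty-second note = 1.
Total: 1 + 12 + 1 + 1 + 12 + 1 = 28.
28 exceeds 24, so the answer is No.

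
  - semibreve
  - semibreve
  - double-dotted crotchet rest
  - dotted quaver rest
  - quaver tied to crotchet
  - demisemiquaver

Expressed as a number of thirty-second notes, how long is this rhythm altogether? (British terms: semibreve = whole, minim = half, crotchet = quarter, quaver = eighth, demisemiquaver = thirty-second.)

Express everything in thirty-second notes: semibreve = 32; semibreve = 32; double-dotted crotchet rest = 14; dotted quaver rest = 6; quaver tied to crotchet (quaver + crotchet) = 12; demisemiquaver = 1.
Total: 32 + 32 + 14 + 6 + 12 + 1 = 97 thirty-second notes.

97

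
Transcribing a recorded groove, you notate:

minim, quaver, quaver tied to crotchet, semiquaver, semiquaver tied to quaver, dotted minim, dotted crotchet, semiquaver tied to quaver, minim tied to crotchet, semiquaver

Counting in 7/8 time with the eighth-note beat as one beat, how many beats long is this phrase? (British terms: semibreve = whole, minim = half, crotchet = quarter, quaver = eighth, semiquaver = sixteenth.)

27

One eighth-note beat = 2 sixteenth notes.
In sixteenth notes: minim = 8; quaver = 2; quaver tied to crotchet (quaver + crotchet) = 6; semiquaver = 1; semiquaver tied to quaver (semiquaver + quaver) = 3; dotted minim = 12; dotted crotchet = 6; semiquaver tied to quaver (semiquaver + quaver) = 3; minim tied to crotchet (minim + crotchet) = 12; semiquaver = 1.
Sum: 8 + 2 + 6 + 1 + 3 + 12 + 6 + 3 + 12 + 1 = 54.
54 ÷ 2 = 27 beats.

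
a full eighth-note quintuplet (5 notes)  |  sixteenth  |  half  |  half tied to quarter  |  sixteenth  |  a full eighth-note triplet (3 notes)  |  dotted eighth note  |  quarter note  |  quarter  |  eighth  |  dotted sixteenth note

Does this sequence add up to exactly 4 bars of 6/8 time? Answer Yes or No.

No

One bar of 6/8 = 24 thirty-second notes, so 4 bars = 96.
Each duration in thirty-second notes: a full eighth-note quintuplet (5 notes) (five quintuplet eighths span one half) = 16; sixteenth = 2; half = 16; half tied to quarter (half + quarter) = 24; sixteenth = 2; a full eighth-note triplet (3 notes) (three triplet eighths span one quarter) = 8; dotted eighth note = 6; quarter note = 8; quarter = 8; eighth = 4; dotted sixteenth note = 3.
Adding: 16 + 2 + 16 + 24 + 2 + 8 + 6 + 8 + 8 + 4 + 3 = 97.
97 exceeds 96, so the answer is No.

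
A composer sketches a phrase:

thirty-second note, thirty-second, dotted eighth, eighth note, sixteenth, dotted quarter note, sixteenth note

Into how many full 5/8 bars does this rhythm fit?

1

One bar of 5/8 = 20 thirty-second notes.
Working in thirty-second notes: thirty-second note = 1; thirty-second = 1; dotted eighth = 6; eighth note = 4; sixteenth = 2; dotted quarter note = 12; sixteenth note = 2.
Adding: 1 + 1 + 6 + 4 + 2 + 12 + 2 = 28.
28 ÷ 20 = 1 complete bar with 8 left over.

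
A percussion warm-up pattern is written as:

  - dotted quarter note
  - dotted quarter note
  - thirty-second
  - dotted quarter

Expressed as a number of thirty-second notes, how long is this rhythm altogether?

In thirty-second notes: dotted quarter note = 12; dotted quarter note = 12; thirty-second = 1; dotted quarter = 12.
Altogether 12 + 12 + 1 + 12 = 37 thirty-second notes.

37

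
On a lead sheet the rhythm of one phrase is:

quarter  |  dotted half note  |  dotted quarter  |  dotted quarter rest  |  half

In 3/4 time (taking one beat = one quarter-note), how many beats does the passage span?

One quarter-note beat = 2 eighth notes.
Working in eighth notes: quarter = 2; dotted half note = 6; dotted quarter = 3; dotted quarter rest = 3; half = 4.
Altogether 2 + 6 + 3 + 3 + 4 = 18.
18 ÷ 2 = 9 beats.

9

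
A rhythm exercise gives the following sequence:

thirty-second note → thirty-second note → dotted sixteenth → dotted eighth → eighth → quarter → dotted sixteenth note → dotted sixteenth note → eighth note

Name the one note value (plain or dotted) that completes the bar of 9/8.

dotted sixteenth note

The bar of 9/8 = 36 thirty-second notes.
Express everything in thirty-second notes: thirty-second note = 1; thirty-second note = 1; dotted sixteenth = 3; dotted eighth = 6; eighth = 4; quarter = 8; dotted sixteenth note = 3; dotted sixteenth note = 3; eighth note = 4.
Sum: 1 + 1 + 3 + 6 + 4 + 8 + 3 + 3 + 4 = 33.
Remaining: 36 − 33 = 3 thirty-second notes, which is a dotted sixteenth note.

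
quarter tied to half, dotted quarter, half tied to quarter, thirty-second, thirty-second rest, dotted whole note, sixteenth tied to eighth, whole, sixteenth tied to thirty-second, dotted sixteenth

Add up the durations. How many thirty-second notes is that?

Working in thirty-second notes: quarter tied to half (quarter + half) = 24; dotted quarter = 12; half tied to quarter (half + quarter) = 24; thirty-second = 1; thirty-second rest = 1; dotted whole note = 48; sixteenth tied to eighth (sixteenth + eighth) = 6; whole = 32; sixteenth tied to thirty-second (sixteenth + thirty-second) = 3; dotted sixteenth = 3.
Adding: 24 + 12 + 24 + 1 + 1 + 48 + 6 + 32 + 3 + 3 = 154 thirty-second notes.

154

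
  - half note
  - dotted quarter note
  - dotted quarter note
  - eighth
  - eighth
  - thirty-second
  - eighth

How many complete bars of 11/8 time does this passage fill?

One bar of 11/8 = 44 thirty-second notes.
Express everything in thirty-second notes: half note = 16; dotted quarter note = 12; dotted quarter note = 12; eighth = 4; eighth = 4; thirty-second = 1; eighth = 4.
Total: 16 + 12 + 12 + 4 + 4 + 1 + 4 = 53.
53 ÷ 44 = 1 complete bar with 9 left over.

1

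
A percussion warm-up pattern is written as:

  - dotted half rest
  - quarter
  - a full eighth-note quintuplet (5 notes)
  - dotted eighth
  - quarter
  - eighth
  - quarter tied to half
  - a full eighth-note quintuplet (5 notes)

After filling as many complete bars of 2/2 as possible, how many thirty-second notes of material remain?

One bar of 2/2 = 16 sixteenth notes.
Convert each value to sixteenth notes: dotted half rest = 12; quarter = 4; a full eighth-note quintuplet (5 notes) (five quintuplet eighths span one half) = 8; dotted eighth = 3; quarter = 4; eighth = 2; quarter tied to half (quarter + half) = 12; a full eighth-note quintuplet (5 notes) (five quintuplet eighths span one half) = 8.
Adding: 12 + 4 + 8 + 3 + 4 + 2 + 12 + 8 = 53.
53 ÷ 16 = 3 complete bars with 5 sixteenth notes remaining = 10 thirty-second notes.

10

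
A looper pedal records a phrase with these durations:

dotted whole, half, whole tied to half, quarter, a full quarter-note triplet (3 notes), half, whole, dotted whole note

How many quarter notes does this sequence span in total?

29

Convert each value to quarter notes: dotted whole = 6; half = 2; whole tied to half (whole + half) = 6; quarter = 1; a full quarter-note triplet (3 notes) (three triplet quarters span one half) = 2; half = 2; whole = 4; dotted whole note = 6.
Altogether 6 + 2 + 6 + 1 + 2 + 2 + 4 + 6 = 29 quarter notes.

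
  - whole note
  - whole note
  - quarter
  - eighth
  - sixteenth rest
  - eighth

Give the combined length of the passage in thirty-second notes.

Express everything in thirty-second notes: whole note = 32; whole note = 32; quarter = 8; eighth = 4; sixteenth rest = 2; eighth = 4.
Altogether 32 + 32 + 8 + 4 + 2 + 4 = 82 thirty-second notes.

82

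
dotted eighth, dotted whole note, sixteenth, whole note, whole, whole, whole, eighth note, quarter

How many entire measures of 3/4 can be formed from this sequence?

One bar of 3/4 = 12 sixteenth notes.
Working in sixteenth notes: dotted eighth = 3; dotted whole note = 24; sixteenth = 1; whole note = 16; whole = 16; whole = 16; whole = 16; eighth note = 2; quarter = 4.
Total: 3 + 24 + 1 + 16 + 16 + 16 + 16 + 2 + 4 = 98.
98 ÷ 12 = 8 complete bars with 2 left over.

8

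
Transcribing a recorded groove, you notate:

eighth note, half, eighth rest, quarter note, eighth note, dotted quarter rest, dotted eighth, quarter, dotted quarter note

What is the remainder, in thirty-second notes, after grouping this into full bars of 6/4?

26

One bar of 6/4 = 24 sixteenth notes.
In sixteenth notes: eighth note = 2; half = 8; eighth rest = 2; quarter note = 4; eighth note = 2; dotted quarter rest = 6; dotted eighth = 3; quarter = 4; dotted quarter note = 6.
Total: 2 + 8 + 2 + 4 + 2 + 6 + 3 + 4 + 6 = 37.
37 ÷ 24 = 1 complete bar with 13 sixteenth notes remaining = 26 thirty-second notes.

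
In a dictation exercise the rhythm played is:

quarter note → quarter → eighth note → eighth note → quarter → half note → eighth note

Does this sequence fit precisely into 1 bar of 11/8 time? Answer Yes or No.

No

One bar of 11/8 = 11 eighth notes.
In eighth notes: quarter note = 2; quarter = 2; eighth note = 1; eighth note = 1; quarter = 2; half note = 4; eighth note = 1.
Sum: 2 + 2 + 1 + 1 + 2 + 4 + 1 = 13.
13 exceeds 11, so the answer is No.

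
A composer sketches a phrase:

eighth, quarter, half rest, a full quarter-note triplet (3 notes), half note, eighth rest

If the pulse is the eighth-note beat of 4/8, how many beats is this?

One eighth-note beat = 2 sixteenth notes.
Each duration in sixteenth notes: eighth = 2; quarter = 4; half rest = 8; a full quarter-note triplet (3 notes) (three triplet quarters span one half) = 8; half note = 8; eighth rest = 2.
Altogether 2 + 4 + 8 + 8 + 8 + 2 = 32.
32 ÷ 2 = 16 beats.

16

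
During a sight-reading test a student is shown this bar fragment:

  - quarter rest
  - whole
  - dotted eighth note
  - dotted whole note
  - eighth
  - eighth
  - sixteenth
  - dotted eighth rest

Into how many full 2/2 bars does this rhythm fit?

3

One bar of 2/2 = 16 sixteenth notes.
Express everything in sixteenth notes: quarter rest = 4; whole = 16; dotted eighth note = 3; dotted whole note = 24; eighth = 2; eighth = 2; sixteenth = 1; dotted eighth rest = 3.
Adding: 4 + 16 + 3 + 24 + 2 + 2 + 1 + 3 = 55.
55 ÷ 16 = 3 complete bars with 7 left over.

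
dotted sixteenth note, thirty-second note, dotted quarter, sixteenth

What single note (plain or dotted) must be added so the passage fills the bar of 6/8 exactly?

The bar of 6/8 = 24 thirty-second notes.
Working in thirty-second notes: dotted sixteenth note = 3; thirty-second note = 1; dotted quarter = 12; sixteenth = 2.
Total: 3 + 1 + 12 + 2 = 18.
Remaining: 24 − 18 = 6 thirty-second notes, which is a dotted eighth note.

dotted eighth note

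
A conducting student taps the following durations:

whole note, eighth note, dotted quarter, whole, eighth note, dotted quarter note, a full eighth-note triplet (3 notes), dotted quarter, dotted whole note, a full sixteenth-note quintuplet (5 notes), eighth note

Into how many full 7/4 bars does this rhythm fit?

One bar of 7/4 = 14 eighth notes.
Working in eighth notes: whole note = 8; eighth note = 1; dotted quarter = 3; whole = 8; eighth note = 1; dotted quarter note = 3; a full eighth-note triplet (3 notes) (three triplet eighths span one quarter) = 2; dotted quarter = 3; dotted whole note = 12; a full sixteenth-note quintuplet (5 notes) (five quintuplet sixteenths span one quarter) = 2; eighth note = 1.
Sum: 8 + 1 + 3 + 8 + 1 + 3 + 2 + 3 + 12 + 2 + 1 = 44.
44 ÷ 14 = 3 complete bars with 2 left over.

3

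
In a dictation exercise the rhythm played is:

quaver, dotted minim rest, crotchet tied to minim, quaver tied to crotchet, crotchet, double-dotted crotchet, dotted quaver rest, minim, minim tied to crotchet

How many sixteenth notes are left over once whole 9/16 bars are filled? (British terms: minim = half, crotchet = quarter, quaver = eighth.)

One bar of 9/16 = 9 sixteenth notes.
Convert each value to sixteenth notes: quaver = 2; dotted minim rest = 12; crotchet tied to minim (crotchet + minim) = 12; quaver tied to crotchet (quaver + crotchet) = 6; crotchet = 4; double-dotted crotchet = 7; dotted quaver rest = 3; minim = 8; minim tied to crotchet (minim + crotchet) = 12.
Altogether 2 + 12 + 12 + 6 + 4 + 7 + 3 + 8 + 12 = 66.
66 ÷ 9 = 7 complete bars with 3 sixteenth notes remaining.

3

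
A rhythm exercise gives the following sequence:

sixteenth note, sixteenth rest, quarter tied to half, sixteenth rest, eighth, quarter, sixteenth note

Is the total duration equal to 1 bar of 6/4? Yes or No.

No

One bar of 6/4 = 24 sixteenth notes.
Working in sixteenth notes: sixteenth note = 1; sixteenth rest = 1; quarter tied to half (quarter + half) = 12; sixteenth rest = 1; eighth = 2; quarter = 4; sixteenth note = 1.
Sum: 1 + 1 + 12 + 1 + 2 + 4 + 1 = 22.
22 falls short of 24, so the answer is No.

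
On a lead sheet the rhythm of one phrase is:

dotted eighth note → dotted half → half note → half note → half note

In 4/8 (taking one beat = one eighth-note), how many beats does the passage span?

One eighth-note beat = 2 sixteenth notes.
Working in sixteenth notes: dotted eighth note = 3; dotted half = 12; half note = 8; half note = 8; half note = 8.
Total: 3 + 12 + 8 + 8 + 8 = 39.
39 ÷ 2 = 19.5 beats.

19.5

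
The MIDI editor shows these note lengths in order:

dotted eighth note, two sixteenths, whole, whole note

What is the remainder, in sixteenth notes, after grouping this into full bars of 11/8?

15

One bar of 11/8 = 22 sixteenth notes.
Express everything in sixteenth notes: dotted eighth note = 3; sixteenth = 1; sixteenth = 1; whole = 16; whole note = 16.
Sum: 3 + 1 + 1 + 16 + 16 = 37.
37 ÷ 22 = 1 complete bar with 15 sixteenth notes remaining.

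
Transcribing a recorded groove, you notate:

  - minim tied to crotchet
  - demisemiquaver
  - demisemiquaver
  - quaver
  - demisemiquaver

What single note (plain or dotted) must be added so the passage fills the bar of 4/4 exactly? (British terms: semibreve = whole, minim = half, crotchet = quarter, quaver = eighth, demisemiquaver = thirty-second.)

thirty-second note

The bar of 4/4 = 32 thirty-second notes.
Working in thirty-second notes: minim tied to crotchet (minim + crotchet) = 24; demisemiquaver = 1; demisemiquaver = 1; quaver = 4; demisemiquaver = 1.
Sum: 24 + 1 + 1 + 4 + 1 = 31.
Remaining: 32 − 31 = 1 thirty-second note, which is a thirty-second note.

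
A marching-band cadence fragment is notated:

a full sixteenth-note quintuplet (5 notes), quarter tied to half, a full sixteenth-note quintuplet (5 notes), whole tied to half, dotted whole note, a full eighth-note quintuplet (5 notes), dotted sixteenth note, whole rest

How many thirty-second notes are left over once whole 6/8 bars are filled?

19

One bar of 6/8 = 24 thirty-second notes.
Convert each value to thirty-second notes: a full sixteenth-note quintuplet (5 notes) (five quintuplet sixteenths span one quarter) = 8; quarter tied to half (quarter + half) = 24; a full sixteenth-note quintuplet (5 notes) (five quintuplet sixteenths span one quarter) = 8; whole tied to half (whole + half) = 48; dotted whole note = 48; a full eighth-note quintuplet (5 notes) (five quintuplet eighths span one half) = 16; dotted sixteenth note = 3; whole rest = 32.
Adding: 8 + 24 + 8 + 48 + 48 + 16 + 3 + 32 = 187.
187 ÷ 24 = 7 complete bars with 19 thirty-second notes remaining.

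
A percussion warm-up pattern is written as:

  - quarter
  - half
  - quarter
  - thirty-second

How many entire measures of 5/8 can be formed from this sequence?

One bar of 5/8 = 20 thirty-second notes.
Express everything in thirty-second notes: quarter = 8; half = 16; quarter = 8; thirty-second = 1.
Total: 8 + 16 + 8 + 1 = 33.
33 ÷ 20 = 1 complete bar with 13 left over.

1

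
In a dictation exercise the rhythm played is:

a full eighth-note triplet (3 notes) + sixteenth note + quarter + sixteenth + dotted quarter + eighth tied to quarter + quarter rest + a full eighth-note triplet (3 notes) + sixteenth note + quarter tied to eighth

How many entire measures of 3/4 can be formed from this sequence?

One bar of 3/4 = 12 sixteenth notes.
Convert each value to sixteenth notes: a full eighth-note triplet (3 notes) (three triplet eighths span one quarter) = 4; sixteenth note = 1; quarter = 4; sixteenth = 1; dotted quarter = 6; eighth tied to quarter (eighth + quarter) = 6; quarter rest = 4; a full eighth-note triplet (3 notes) (three triplet eighths span one quarter) = 4; sixteenth note = 1; quarter tied to eighth (quarter + eighth) = 6.
Total: 4 + 1 + 4 + 1 + 6 + 6 + 4 + 4 + 1 + 6 = 37.
37 ÷ 12 = 3 complete bars with 1 left over.

3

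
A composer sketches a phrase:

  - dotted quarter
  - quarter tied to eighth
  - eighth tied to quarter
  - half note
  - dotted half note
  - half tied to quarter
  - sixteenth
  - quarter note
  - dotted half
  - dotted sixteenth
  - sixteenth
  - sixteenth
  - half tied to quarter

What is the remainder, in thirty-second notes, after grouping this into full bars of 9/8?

21

One bar of 9/8 = 36 thirty-second notes.
Convert each value to thirty-second notes: dotted quarter = 12; quarter tied to eighth (quarter + eighth) = 12; eighth tied to quarter (eighth + quarter) = 12; half note = 16; dotted half note = 24; half tied to quarter (half + quarter) = 24; sixteenth = 2; quarter note = 8; dotted half = 24; dotted sixteenth = 3; sixteenth = 2; sixteenth = 2; half tied to quarter (half + quarter) = 24.
Altogether 12 + 12 + 12 + 16 + 24 + 24 + 2 + 8 + 24 + 3 + 2 + 2 + 24 = 165.
165 ÷ 36 = 4 complete bars with 21 thirty-second notes remaining.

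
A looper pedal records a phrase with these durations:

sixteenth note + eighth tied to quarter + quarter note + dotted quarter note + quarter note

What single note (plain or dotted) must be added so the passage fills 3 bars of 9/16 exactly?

dotted quarter note

3 bars of 9/16 = 27 sixteenth notes.
Working in sixteenth notes: sixteenth note = 1; eighth tied to quarter (eighth + quarter) = 6; quarter note = 4; dotted quarter note = 6; quarter note = 4.
Adding: 1 + 6 + 4 + 6 + 4 = 21.
Remaining: 27 − 21 = 6 sixteenth notes, which is a dotted quarter note.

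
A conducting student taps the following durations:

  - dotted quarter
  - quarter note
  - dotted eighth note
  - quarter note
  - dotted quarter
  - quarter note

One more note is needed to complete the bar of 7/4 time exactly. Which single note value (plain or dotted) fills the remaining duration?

The bar of 7/4 = 28 sixteenth notes.
Each duration in sixteenth notes: dotted quarter = 6; quarter note = 4; dotted eighth note = 3; quarter note = 4; dotted quarter = 6; quarter note = 4.
Adding: 6 + 4 + 3 + 4 + 6 + 4 = 27.
Remaining: 28 − 27 = 1 sixteenth note, which is a sixteenth note.

sixteenth note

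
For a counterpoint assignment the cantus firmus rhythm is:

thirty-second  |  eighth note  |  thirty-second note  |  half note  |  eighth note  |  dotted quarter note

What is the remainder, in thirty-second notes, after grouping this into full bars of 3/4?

14

One bar of 3/4 = 24 thirty-second notes.
In thirty-second notes: thirty-second = 1; eighth note = 4; thirty-second note = 1; half note = 16; eighth note = 4; dotted quarter note = 12.
Sum: 1 + 4 + 1 + 16 + 4 + 12 = 38.
38 ÷ 24 = 1 complete bar with 14 thirty-second notes remaining.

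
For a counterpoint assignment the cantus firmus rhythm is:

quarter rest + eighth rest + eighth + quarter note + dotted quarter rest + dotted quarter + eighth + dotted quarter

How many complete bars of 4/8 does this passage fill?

One bar of 4/8 = 4 eighth notes.
In eighth notes: quarter rest = 2; eighth rest = 1; eighth = 1; quarter note = 2; dotted quarter rest = 3; dotted quarter = 3; eighth = 1; dotted quarter = 3.
Adding: 2 + 1 + 1 + 2 + 3 + 3 + 1 + 3 = 16.
16 ÷ 4 = 4 complete bars with 0 left over.

4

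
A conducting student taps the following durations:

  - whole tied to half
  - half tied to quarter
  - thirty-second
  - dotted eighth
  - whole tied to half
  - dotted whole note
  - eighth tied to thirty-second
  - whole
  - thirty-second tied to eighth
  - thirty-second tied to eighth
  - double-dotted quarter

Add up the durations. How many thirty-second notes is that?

Working in thirty-second notes: whole tied to half (whole + half) = 48; half tied to quarter (half + quarter) = 24; thirty-second = 1; dotted eighth = 6; whole tied to half (whole + half) = 48; dotted whole note = 48; eighth tied to thirty-second (eighth + thirty-second) = 5; whole = 32; thirty-second tied to eighth (thirty-second + eighth) = 5; thirty-second tied to eighth (thirty-second + eighth) = 5; double-dotted quarter = 14.
Altogether 48 + 24 + 1 + 6 + 48 + 48 + 5 + 32 + 5 + 5 + 14 = 236 thirty-second notes.

236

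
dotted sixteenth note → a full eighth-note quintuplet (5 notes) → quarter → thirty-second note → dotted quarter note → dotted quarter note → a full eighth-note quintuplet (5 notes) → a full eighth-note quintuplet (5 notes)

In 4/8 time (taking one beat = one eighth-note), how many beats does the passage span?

One eighth-note beat = 4 thirty-second notes.
Each duration in thirty-second notes: dotted sixteenth note = 3; a full eighth-note quintuplet (5 notes) (five quintuplet eighths span one half) = 16; quarter = 8; thirty-second note = 1; dotted quarter note = 12; dotted quarter note = 12; a full eighth-note quintuplet (5 notes) (five quintuplet eighths span one half) = 16; a full eighth-note quintuplet (5 notes) (five quintuplet eighths span one half) = 16.
Altogether 3 + 16 + 8 + 1 + 12 + 12 + 16 + 16 = 84.
84 ÷ 4 = 21 beats.

21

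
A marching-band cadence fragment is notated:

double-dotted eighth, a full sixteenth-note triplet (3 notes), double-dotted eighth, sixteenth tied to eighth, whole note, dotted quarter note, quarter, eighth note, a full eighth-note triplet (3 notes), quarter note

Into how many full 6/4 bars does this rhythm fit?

One bar of 6/4 = 48 thirty-second notes.
Convert each value to thirty-second notes: double-dotted eighth = 7; a full sixteenth-note triplet (3 notes) (three triplet sixteenths span one eighth) = 4; double-dotted eighth = 7; sixteenth tied to eighth (sixteenth + eighth) = 6; whole note = 32; dotted quarter note = 12; quarter = 8; eighth note = 4; a full eighth-note triplet (3 notes) (three triplet eighths span one quarter) = 8; quarter note = 8.
Altogether 7 + 4 + 7 + 6 + 32 + 12 + 8 + 4 + 8 + 8 = 96.
96 ÷ 48 = 2 complete bars with 0 left over.

2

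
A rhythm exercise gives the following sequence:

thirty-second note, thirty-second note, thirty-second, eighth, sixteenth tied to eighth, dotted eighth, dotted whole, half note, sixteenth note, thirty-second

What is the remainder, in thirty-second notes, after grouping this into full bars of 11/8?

One bar of 11/8 = 44 thirty-second notes.
Each duration in thirty-second notes: thirty-second note = 1; thirty-second note = 1; thirty-second = 1; eighth = 4; sixteenth tied to eighth (sixteenth + eighth) = 6; dotted eighth = 6; dotted whole = 48; half note = 16; sixteenth note = 2; thirty-second = 1.
Sum: 1 + 1 + 1 + 4 + 6 + 6 + 48 + 16 + 2 + 1 = 86.
86 ÷ 44 = 1 complete bar with 42 thirty-second notes remaining.

42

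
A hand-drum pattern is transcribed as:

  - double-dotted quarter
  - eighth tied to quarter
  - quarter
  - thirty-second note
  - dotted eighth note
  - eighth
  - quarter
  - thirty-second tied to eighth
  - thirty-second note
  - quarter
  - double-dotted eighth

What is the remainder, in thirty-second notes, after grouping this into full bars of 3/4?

One bar of 3/4 = 24 thirty-second notes.
Each duration in thirty-second notes: double-dotted quarter = 14; eighth tied to quarter (eighth + quarter) = 12; quarter = 8; thirty-second note = 1; dotted eighth note = 6; eighth = 4; quarter = 8; thirty-second tied to eighth (thirty-second + eighth) = 5; thirty-second note = 1; quarter = 8; double-dotted eighth = 7.
Altogether 14 + 12 + 8 + 1 + 6 + 4 + 8 + 5 + 1 + 8 + 7 = 74.
74 ÷ 24 = 3 complete bars with 2 thirty-second notes remaining.

2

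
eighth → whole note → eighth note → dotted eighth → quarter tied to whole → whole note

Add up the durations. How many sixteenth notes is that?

59

Express everything in sixteenth notes: eighth = 2; whole note = 16; eighth note = 2; dotted eighth = 3; quarter tied to whole (quarter + whole) = 20; whole note = 16.
Adding: 2 + 16 + 2 + 3 + 20 + 16 = 59 sixteenth notes.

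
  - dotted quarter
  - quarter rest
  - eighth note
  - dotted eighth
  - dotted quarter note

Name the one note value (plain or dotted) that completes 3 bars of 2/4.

dotted eighth note

3 bars of 2/4 = 24 sixteenth notes.
Working in sixteenth notes: dotted quarter = 6; quarter rest = 4; eighth note = 2; dotted eighth = 3; dotted quarter note = 6.
Altogether 6 + 4 + 2 + 3 + 6 = 21.
Remaining: 24 − 21 = 3 sixteenth notes, which is a dotted eighth note.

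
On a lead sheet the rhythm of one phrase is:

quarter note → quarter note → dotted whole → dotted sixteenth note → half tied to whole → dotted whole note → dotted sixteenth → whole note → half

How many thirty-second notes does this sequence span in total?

Each duration in thirty-second notes: quarter note = 8; quarter note = 8; dotted whole = 48; dotted sixteenth note = 3; half tied to whole (half + whole) = 48; dotted whole note = 48; dotted sixteenth = 3; whole note = 32; half = 16.
Altogether 8 + 8 + 48 + 3 + 48 + 48 + 3 + 32 + 16 = 214 thirty-second notes.

214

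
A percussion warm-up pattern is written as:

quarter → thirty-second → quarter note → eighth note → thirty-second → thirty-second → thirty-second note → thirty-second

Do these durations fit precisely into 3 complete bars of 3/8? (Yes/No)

No

One bar of 3/8 = 12 thirty-second notes, so 3 bars = 36.
Each duration in thirty-second notes: quarter = 8; thirty-second = 1; quarter note = 8; eighth note = 4; thirty-second = 1; thirty-second = 1; thirty-second note = 1; thirty-second = 1.
Altogether 8 + 1 + 8 + 4 + 1 + 1 + 1 + 1 = 25.
25 falls short of 36, so the answer is No.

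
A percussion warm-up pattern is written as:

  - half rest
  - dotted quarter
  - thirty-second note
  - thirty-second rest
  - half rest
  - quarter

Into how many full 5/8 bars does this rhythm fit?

2

One bar of 5/8 = 20 thirty-second notes.
Each duration in thirty-second notes: half rest = 16; dotted quarter = 12; thirty-second note = 1; thirty-second rest = 1; half rest = 16; quarter = 8.
Altogether 16 + 12 + 1 + 1 + 16 + 8 = 54.
54 ÷ 20 = 2 complete bars with 14 left over.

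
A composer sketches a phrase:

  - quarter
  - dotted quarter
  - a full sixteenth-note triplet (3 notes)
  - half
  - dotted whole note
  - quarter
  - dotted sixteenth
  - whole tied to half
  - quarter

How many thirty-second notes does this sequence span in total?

155

Each duration in thirty-second notes: quarter = 8; dotted quarter = 12; a full sixteenth-note triplet (3 notes) (three triplet sixteenths span one eighth) = 4; half = 16; dotted whole note = 48; quarter = 8; dotted sixteenth = 3; whole tied to half (whole + half) = 48; quarter = 8.
Adding: 8 + 12 + 4 + 16 + 48 + 8 + 3 + 48 + 8 = 155 thirty-second notes.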